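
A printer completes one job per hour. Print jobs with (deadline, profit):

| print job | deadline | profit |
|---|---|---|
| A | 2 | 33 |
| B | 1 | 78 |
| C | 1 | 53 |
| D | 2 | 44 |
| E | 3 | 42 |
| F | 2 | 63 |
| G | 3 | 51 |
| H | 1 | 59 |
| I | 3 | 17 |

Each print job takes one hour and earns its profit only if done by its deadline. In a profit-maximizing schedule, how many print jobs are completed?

3

Take jobs in profit order; each goes to the latest open slot no later than its deadline.
Profit order: B=78 F=63 H=59 C=53 G=51 D=44 E=42 A=33 I=17
Assign: B→slot 1, F→slot 2, H skipped, C skipped, G→slot 3, D skipped, E skipped, A skipped, I skipped.
Slots: [1:B] [2:F] [3:G]
3 of 9 scheduled.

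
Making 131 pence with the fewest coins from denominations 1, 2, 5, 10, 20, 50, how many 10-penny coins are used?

1

Greedy: take as many of the largest coin as possible, then repeat with the remainder.
131 − 2×50→31 − 1×20→11 − 1×10→1 − 1×1→0
Count of 10: 1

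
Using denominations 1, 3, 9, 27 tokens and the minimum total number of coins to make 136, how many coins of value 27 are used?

5

136 − 5×27→1 − 1×1→0
Count of 27: 5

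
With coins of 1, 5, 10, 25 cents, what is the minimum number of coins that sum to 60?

Use the largest denomination that fits, subtract, and repeat.
60 − 2×25→10 − 1×10→0
Total coins = 2 + 1 = 3

3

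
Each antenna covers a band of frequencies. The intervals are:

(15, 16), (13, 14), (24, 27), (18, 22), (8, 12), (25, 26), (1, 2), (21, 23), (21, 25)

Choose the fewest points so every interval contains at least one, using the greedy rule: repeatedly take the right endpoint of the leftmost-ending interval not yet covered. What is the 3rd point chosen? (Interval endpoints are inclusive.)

Sorted: [1,2] [8,12] [13,14] [15,16] [18,22] [21,23] [21,25] [25,26] [24,27]
{[1,2]} hit by 2; {[8,12]} hit by 12; {[13,14]} hit by 14; {[15,16]} hit by 16; {[18,22],[21,23],[21,25]} hit by 22; {[25,26],[24,27]} hit by 26.
Points: 2, 12, 14, 16, 22, 26 (6 total).

14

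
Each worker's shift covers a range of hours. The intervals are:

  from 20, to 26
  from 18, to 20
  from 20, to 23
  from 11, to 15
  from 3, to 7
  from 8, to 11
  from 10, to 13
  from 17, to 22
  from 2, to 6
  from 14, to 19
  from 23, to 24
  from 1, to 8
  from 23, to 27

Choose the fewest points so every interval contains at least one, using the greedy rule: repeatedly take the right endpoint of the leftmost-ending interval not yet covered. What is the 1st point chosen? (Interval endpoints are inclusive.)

6

Process intervals by earliest right end; each time one isn't hit yet, stab at its right endpoint.
By right end: [2,6]  [3,7]  [1,8]  [8,11]  [10,13]  [11,15]  [14,19]  [18,20]  [17,22]  [20,23]  [23,24]  [20,26]  [23,27]
[2,6] uncovered → point at 6; [8,11] uncovered → point at 11; [14,19] uncovered → point at 19; [20,23] uncovered → point at 23.
Points: 6, 11, 19, 23 (4 total).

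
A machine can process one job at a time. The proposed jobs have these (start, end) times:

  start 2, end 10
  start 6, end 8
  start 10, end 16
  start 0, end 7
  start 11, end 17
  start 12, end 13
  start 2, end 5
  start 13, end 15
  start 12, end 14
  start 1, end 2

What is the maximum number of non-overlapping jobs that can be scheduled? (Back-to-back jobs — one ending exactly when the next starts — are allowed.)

Sorted by end: (1,2)  (2,5)  (0,7)  (6,8)  (2,10)  (12,13)  (12,14)  (13,15)  (10,16)  (11,17)
take (1,2); take (2,5); take (6,8); take (12,13); skip (12,14); take (13,15).
Selected 5 jobs.

5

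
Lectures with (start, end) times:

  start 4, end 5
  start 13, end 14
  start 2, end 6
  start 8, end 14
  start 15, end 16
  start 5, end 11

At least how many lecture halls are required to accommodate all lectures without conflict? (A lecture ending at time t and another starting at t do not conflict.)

2

The answer is the maximum number of intervals overlapping at any instant.
starts: [2, 4, 5, 8, 13, 15]
ends:   [5, 6, 11, 14, 14, 16]
s2→1 s4→2  — peak 2.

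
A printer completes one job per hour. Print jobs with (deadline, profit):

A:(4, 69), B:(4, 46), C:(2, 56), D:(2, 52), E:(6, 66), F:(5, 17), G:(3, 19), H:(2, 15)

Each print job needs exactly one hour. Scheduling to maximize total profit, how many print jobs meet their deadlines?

6

Profit order: A=69 E=66 C=56 D=52 B=46 G=19 F=17 H=15
Assign: A→slot 4, E→slot 6, C→slot 2, D→slot 1, B→slot 3, G skipped, F→slot 5, H skipped.
Slots: [1:D] [2:C] [3:B] [4:A] [5:F] [6:E]
6 of 8 scheduled.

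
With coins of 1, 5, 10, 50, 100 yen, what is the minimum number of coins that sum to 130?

4

Use the largest denomination that fits, subtract, and repeat.
130 − 1×100→30 − 3×10→0
Total coins = 1 + 3 = 4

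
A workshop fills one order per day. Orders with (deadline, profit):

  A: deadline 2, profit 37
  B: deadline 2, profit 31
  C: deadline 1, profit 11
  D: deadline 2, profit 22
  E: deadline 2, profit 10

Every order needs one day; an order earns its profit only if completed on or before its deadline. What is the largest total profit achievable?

Profit order: A=37 B=31 D=22 C=11 E=10
Assign: A→slot 2, B→slot 1, D skipped, C skipped, E skipped.
Slots: [1:B] [2:A]
Profit = 31 + 37 = 68

68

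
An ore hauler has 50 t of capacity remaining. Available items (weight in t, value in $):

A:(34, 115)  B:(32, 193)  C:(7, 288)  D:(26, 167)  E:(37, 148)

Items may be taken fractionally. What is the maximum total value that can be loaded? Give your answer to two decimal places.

557.53

Sort by value per unit weight and fill in that order.
Order: C (288/7=41.14) > D (167/26=6.42) > B (193/32=6.03) > E (148/37=4.00) > A (115/34=3.38)
Fill: take C (7 @ 288) → take D (26 @ 167) → take 17/32 of B → 102.53; 50/50 used.
Total value = 557.53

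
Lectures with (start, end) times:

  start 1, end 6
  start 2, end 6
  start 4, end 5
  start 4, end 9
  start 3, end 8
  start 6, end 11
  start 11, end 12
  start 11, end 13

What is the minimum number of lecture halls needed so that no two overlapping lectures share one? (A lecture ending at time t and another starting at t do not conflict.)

The answer is the maximum number of intervals overlapping at any instant.
Events (time:±→running): 1:+→1 2:+→2 3:+→3 4:+→4 4:+→5 … peak 5.

5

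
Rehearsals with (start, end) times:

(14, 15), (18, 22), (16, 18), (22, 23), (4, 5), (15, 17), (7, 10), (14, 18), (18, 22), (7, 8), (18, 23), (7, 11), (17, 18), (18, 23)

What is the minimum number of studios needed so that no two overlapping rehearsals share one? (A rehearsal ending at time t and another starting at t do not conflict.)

4

Count concurrent intervals with a sweep; the peak is the room count.
Events (time:±→running): 4:+→1 5:-→0 7:+→1 7:+→2 7:+→3 8:-→2 10:-→1 11:-→0 14:+→1 14:+→2 15:-→1 15:+→2 16:+→3 17:-→2 17:+→3 18:-→2 18:-→1 18:-→0 18:+→1 18:+→2 18:+→3 18:+→4 … peak 4.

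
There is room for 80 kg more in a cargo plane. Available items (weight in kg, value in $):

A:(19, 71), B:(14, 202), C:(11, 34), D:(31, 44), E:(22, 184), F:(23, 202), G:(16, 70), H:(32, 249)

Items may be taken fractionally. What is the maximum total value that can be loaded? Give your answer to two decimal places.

Order: B (202/14=14.43) > F (202/23=8.78) > E (184/22=8.36) > H (249/32=7.78) > G (70/16=4.38) > A (71/19=3.74) > C (34/11=3.09) > D (44/31=1.42)
Fill: take B (14 @ 202) → take F (23 @ 202) → take E (22 @ 184) → take 21/32 of H → 163.41; 80/80 used.
Total value = 751.41

751.41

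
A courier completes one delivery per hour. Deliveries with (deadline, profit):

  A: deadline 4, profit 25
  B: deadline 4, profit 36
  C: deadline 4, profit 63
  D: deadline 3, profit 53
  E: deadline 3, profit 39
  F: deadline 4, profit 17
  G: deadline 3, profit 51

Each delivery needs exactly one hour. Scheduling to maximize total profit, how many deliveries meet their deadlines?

Sort by profit descending; place each in the latest free slot ≤ its deadline.
By profit: C(d4,63), D(d3,53), G(d3,51), E(d3,39), B(d4,36), A(d4,25), F(d4,17)
C→slot 4; D→slot 3; G→slot 2; E→slot 1; B skipped; A skipped; F skipped.
4 of 7 scheduled.

4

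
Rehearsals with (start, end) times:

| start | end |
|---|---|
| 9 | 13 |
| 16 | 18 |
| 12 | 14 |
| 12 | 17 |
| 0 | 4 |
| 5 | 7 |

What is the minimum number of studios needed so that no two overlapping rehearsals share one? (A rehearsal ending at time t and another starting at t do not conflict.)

starts: [0, 5, 9, 12, 12, 16]
ends:   [4, 7, 13, 14, 17, 18]
s0→1 e4→0 s5→1 e7→0 s9→1 s12→2 s12→3  — peak 3.

3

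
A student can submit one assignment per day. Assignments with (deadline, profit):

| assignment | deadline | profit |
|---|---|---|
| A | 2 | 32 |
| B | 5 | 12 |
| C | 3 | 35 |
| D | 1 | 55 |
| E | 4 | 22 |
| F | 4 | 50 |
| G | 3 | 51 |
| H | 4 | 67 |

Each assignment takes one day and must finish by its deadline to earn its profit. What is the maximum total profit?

235

Profit order: H=67 D=55 G=51 F=50 C=35 A=32 E=22 B=12
Assign: H→slot 4, D→slot 1, G→slot 3, F→slot 2, C skipped, A skipped, E skipped, B→slot 5.
Slots: [1:D] [2:F] [3:G] [4:H] [5:B]
Profit = 55 + 50 + 51 + 67 + 12 = 235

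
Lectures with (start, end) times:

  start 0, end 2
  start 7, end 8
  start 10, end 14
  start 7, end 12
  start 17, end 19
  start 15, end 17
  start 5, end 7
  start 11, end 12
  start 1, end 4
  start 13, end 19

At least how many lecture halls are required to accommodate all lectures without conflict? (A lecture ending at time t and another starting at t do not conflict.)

The answer is the maximum number of intervals overlapping at any instant.
Events (time:±→running): 0:+→1 1:+→2 2:-→1 4:-→0 5:+→1 7:-→0 7:+→1 7:+→2 8:-→1 10:+→2 11:+→3 … peak 3.

3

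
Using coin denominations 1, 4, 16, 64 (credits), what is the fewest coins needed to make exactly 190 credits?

190 = 2×64 + 3×16 + 3×4 + 2×1
Total coins = 2 + 3 + 3 + 2 = 10

10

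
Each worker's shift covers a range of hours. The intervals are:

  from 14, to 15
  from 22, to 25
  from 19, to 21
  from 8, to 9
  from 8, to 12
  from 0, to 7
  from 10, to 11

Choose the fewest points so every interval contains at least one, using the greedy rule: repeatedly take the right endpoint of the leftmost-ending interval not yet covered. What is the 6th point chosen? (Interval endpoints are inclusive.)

25

Process intervals by earliest right end; each time one isn't hit yet, stab at its right endpoint.
Sorted: [0,7] [8,9] [10,11] [8,12] [14,15] [19,21] [22,25]
{[0,7]} hit by 7; {[8,9]} hit by 9; {[10,11],[8,12]} hit by 11; {[14,15]} hit by 15; {[19,21]} hit by 21; {[22,25]} hit by 25.
Points: 7, 9, 11, 15, 21, 25 (6 total).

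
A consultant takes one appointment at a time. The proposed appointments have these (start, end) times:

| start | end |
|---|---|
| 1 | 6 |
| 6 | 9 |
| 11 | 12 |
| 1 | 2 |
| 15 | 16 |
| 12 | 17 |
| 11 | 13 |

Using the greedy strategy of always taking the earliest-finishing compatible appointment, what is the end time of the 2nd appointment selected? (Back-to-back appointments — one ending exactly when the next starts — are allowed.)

9

Greedy by earliest finish: after sorting by end time, pick each interval compatible with the last pick.
By end time: (1,2), (1,6), (6,9), (11,12), (11,13), (15,16), (12,17).
Pick (1,2); next start ≥ 2 → (6,9); next start ≥ 9 → (11,12); next start ≥ 12 → (15,16).
Selected: (1,2) (6,9) (11,12) (15,16)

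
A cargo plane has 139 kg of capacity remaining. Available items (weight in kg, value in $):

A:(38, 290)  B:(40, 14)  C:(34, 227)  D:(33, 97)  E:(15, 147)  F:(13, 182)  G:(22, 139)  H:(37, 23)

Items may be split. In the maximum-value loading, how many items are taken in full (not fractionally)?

5

Order: F (182/13=14.00) > E (147/15=9.80) > A (290/38=7.63) > C (227/34=6.68) > G (139/22=6.32) > D (97/33=2.94) > H (23/37=0.62) > B (14/40=0.35)
Fill: take F (13 @ 182) → take E (15 @ 147) → take A (38 @ 290) → take C (34 @ 227) → take G (22 @ 139) → take 17/33 of D → 49.97; 139/139 used.
5 item(s) taken whole; one partial (take 17/33 of D).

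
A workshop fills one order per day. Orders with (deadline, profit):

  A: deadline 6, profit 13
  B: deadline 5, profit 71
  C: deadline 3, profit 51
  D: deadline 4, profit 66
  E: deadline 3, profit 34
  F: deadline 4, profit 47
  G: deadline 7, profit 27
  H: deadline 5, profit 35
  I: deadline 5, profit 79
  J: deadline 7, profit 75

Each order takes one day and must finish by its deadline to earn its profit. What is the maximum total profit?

416

Sort by profit descending; place each in the latest free slot ≤ its deadline.
By profit: I(d5,79), J(d7,75), B(d5,71), D(d4,66), C(d3,51), F(d4,47), H(d5,35), E(d3,34), G(d7,27), A(d6,13)
I→slot 5; J→slot 7; B→slot 4; D→slot 3; C→slot 2; F→slot 1; H skipped; E skipped; G→slot 6; A skipped.
Profit = 47 + 51 + 66 + 71 + 79 + 27 + 75 = 416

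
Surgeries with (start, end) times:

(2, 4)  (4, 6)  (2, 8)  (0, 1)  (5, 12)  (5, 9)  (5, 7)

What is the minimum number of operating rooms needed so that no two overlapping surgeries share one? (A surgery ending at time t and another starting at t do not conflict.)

5

Events (time:±→running): 0:+→1 1:-→0 2:+→1 2:+→2 4:-→1 4:+→2 5:+→3 5:+→4 5:+→5 … peak 5.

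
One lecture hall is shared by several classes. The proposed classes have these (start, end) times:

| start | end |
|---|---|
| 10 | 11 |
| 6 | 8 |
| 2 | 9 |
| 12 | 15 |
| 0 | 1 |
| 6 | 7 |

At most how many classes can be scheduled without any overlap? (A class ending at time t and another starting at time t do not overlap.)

Sort by end time and greedily take each interval whose start is ≥ the last chosen end.
By end time: (0,1), (6,7), (6,8), (2,9), (10,11), (12,15).
Pick (0,1); next start ≥ 1 → (6,7); next start ≥ 7 → (10,11); next start ≥ 11 → (12,15).
Selected 4 classes.

4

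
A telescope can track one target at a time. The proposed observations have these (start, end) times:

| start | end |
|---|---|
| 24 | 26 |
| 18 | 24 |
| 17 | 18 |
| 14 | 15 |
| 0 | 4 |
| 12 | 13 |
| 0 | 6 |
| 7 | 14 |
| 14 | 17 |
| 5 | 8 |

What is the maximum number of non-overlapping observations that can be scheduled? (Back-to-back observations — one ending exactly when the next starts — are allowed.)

Sorted by end: (0,4)  (0,6)  (5,8)  (12,13)  (7,14)  (14,15)  (14,17)  (17,18)  (18,24)  (24,26)
take (0,4); take (5,8); take (12,13); skip (7,14); take (14,15); skip (14,17); take (17,18); take (18,24); take (24,26).
Selected 7 observations.

7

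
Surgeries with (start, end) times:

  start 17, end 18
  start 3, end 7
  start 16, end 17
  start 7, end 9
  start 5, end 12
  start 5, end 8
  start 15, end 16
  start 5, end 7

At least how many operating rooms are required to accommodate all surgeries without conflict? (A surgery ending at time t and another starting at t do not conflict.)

4

The answer is the maximum number of intervals overlapping at any instant.
starts: [3, 5, 5, 5, 7, 15, 16, 17]
ends:   [7, 7, 8, 9, 12, 16, 17, 18]
s3→1 s5→2 s5→3 s5→4  — peak 4.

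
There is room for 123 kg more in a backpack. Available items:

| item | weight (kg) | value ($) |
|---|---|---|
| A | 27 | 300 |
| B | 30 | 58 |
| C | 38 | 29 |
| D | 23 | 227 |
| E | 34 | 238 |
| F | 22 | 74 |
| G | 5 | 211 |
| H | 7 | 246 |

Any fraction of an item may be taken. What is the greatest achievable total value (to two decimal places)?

1305.67

Sort by value per unit weight and fill in that order.
Ratios (sorted): G 42.20, H 35.14, A 11.11, D 9.87, E 7.00, F 3.36, B 1.93, C 0.76
take G (5 @ 211); take H (7 @ 246); take A (27 @ 300); take D (23 @ 227); take E (34 @ 238); take F (22 @ 74); take 5/30 of B → 9.67. Capacity used 123/123.
Total value = 1305.67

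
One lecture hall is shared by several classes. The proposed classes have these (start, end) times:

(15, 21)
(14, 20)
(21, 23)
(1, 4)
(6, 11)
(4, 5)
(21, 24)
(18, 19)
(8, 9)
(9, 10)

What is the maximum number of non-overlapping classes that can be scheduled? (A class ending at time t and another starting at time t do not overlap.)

6

Sort by end time and greedily take each interval whose start is ≥ the last chosen end.
Sorted by end: (1,4)  (4,5)  (8,9)  (9,10)  (6,11)  (18,19)  (14,20)  (15,21)  (21,23)  (21,24)
take (1,4); take (4,5); take (8,9); take (9,10); take (18,19); skip (14,20); take (21,23); skip (21,24).
Selected 6 classes.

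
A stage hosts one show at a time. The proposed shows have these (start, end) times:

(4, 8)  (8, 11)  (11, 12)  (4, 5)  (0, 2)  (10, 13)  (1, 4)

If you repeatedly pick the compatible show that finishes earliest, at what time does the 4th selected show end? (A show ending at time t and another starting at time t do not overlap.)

12

Sort by end time and greedily take each interval whose start is ≥ the last chosen end.
Sorted by end: (0,2)  (1,4)  (4,5)  (4,8)  (8,11)  (11,12)  (10,13)
take (0,2); take (4,5); take (8,11); take (11,12); skip (10,13).
Selected: (0,2) (4,5) (8,11) (11,12)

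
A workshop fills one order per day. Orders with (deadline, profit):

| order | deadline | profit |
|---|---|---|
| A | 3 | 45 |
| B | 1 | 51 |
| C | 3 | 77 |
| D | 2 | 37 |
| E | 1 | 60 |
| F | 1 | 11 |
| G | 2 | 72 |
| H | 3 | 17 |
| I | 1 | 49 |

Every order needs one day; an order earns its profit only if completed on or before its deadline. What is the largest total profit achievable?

209

By profit: C(d3,77), G(d2,72), E(d1,60), B(d1,51), I(d1,49), A(d3,45), D(d2,37), H(d3,17), F(d1,11)
C→slot 3; G→slot 2; E→slot 1; B skipped; I skipped; A skipped; D skipped; H skipped; F skipped.
Profit = 60 + 72 + 77 = 209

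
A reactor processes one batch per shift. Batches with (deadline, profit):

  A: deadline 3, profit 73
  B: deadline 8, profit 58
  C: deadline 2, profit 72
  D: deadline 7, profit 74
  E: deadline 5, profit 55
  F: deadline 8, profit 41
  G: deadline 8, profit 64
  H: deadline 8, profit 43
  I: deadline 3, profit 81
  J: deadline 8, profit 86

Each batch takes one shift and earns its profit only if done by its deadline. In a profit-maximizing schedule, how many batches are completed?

Take jobs in profit order; each goes to the latest open slot no later than its deadline.
Profit order: J=86 I=81 D=74 A=73 C=72 G=64 B=58 E=55 H=43 F=41
Assign: J→slot 8, I→slot 3, D→slot 7, A→slot 2, C→slot 1, G→slot 6, B→slot 5, E→slot 4, H skipped, F skipped.
Slots: [1:C] [2:A] [3:I] [4:E] [5:B] [6:G] [7:D] [8:J]
8 of 10 scheduled.

8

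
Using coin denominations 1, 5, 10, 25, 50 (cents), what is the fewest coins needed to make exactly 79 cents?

6

Greedy: take as many of the largest coin as possible, then repeat with the remainder.
79 − 1×50→29 − 1×25→4 − 4×1→0
Total coins = 1 + 1 + 4 = 6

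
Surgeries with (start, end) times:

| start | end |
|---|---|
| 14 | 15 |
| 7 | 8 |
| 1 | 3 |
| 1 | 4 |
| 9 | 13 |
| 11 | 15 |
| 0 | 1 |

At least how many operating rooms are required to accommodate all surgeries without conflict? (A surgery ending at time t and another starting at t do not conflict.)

starts: [0, 1, 1, 7, 9, 11, 14]
ends:   [1, 3, 4, 8, 13, 15, 15]
s0→1 e1→0 s1→1 s1→2  — peak 2.

2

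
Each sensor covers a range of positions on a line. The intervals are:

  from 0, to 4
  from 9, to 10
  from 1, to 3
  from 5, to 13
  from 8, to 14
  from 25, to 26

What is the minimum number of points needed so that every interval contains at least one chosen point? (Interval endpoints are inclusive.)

Process intervals by earliest right end; each time one isn't hit yet, stab at its right endpoint.
Sorted: [1,3] [0,4] [9,10] [5,13] [8,14] [25,26]
{[1,3],[0,4]} hit by 3; {[9,10],[5,13],[8,14]} hit by 10; {[25,26]} hit by 26.
Points: 3, 10, 26 (3 total).

3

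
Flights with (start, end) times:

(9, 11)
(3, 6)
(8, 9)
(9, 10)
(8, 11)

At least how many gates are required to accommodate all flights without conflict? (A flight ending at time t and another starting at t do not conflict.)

Events (time:±→running): 3:+→1 6:-→0 8:+→1 8:+→2 9:-→1 9:+→2 9:+→3 … peak 3.

3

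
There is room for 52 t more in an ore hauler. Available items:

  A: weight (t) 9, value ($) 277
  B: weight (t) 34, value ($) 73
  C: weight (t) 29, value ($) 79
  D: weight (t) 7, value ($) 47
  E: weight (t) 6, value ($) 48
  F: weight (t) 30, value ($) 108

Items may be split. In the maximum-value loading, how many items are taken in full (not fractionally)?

Order: A (277/9=30.78) > E (48/6=8.00) > D (47/7=6.71) > F (108/30=3.60) > C (79/29=2.72) > B (73/34=2.15)
Fill: take A (9 @ 277) → take E (6 @ 48) → take D (7 @ 47) → take F (30 @ 108); 52/52 used.
4 item(s) taken whole.

4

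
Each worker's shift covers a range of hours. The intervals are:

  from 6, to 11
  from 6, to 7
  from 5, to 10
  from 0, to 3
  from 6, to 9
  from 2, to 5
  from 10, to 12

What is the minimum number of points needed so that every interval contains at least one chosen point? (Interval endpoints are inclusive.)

Process intervals by earliest right end; each time one isn't hit yet, stab at its right endpoint.
Sorted: [0,3] [2,5] [6,7] [6,9] [5,10] [6,11] [10,12]
{[0,3],[2,5]} hit by 3; {[6,7],[6,9],[5,10],[6,11]} hit by 7; {[10,12]} hit by 12.
Points: 3, 7, 12 (3 total).

3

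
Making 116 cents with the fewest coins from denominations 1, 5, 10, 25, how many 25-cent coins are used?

Greedy: take as many of the largest coin as possible, then repeat with the remainder.
116 = 4×25 + 1×10 + 1×5 + 1×1
Count of 25: 4

4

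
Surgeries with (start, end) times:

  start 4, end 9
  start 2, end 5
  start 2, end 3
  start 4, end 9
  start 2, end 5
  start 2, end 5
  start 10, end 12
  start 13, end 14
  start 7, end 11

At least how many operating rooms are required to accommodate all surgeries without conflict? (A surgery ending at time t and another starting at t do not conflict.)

5

Count concurrent intervals with a sweep; the peak is the room count.
starts: [2, 2, 2, 2, 4, 4, 7, 10, 13]
ends:   [3, 5, 5, 5, 9, 9, 11, 12, 14]
s2→1 s2→2 s2→3 s2→4 e3→3 s4→4 s4→5  — peak 5.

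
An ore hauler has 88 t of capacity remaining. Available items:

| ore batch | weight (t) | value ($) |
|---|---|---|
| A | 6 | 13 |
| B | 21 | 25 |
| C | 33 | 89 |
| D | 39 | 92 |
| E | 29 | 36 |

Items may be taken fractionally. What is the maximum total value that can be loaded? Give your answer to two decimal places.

206.41

Greedy by value/weight ratio, highest first.
Ratios (sorted): C 2.70, D 2.36, A 2.17, E 1.24, B 1.19
take C (33 @ 89); take D (39 @ 92); take A (6 @ 13); take 10/29 of E → 12.41. Capacity used 88/88.
Total value = 206.41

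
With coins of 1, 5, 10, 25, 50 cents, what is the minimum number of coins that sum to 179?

8

179 − 3×50→29 − 1×25→4 − 4×1→0
Total coins = 3 + 1 + 4 = 8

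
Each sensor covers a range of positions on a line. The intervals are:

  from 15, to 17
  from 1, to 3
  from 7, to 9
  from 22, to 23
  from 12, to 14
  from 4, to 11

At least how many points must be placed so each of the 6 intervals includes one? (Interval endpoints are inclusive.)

5

Sort by right endpoint; whenever an interval is uncovered, place a point at its right end.
By right end: [1,3]  [7,9]  [4,11]  [12,14]  [15,17]  [22,23]
[1,3] uncovered → point at 3; [7,9] uncovered → point at 9; [12,14] uncovered → point at 14; [15,17] uncovered → point at 17; [22,23] uncovered → point at 23.
Points: 3, 9, 14, 17, 23 (5 total).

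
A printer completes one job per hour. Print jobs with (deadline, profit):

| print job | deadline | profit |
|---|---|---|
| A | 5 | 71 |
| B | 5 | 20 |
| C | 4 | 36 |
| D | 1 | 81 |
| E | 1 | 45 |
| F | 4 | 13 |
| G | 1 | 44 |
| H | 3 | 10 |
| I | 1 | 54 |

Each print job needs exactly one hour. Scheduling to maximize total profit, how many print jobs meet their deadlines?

5

Sort by profit descending; place each in the latest free slot ≤ its deadline.
Profit order: D=81 A=71 I=54 E=45 G=44 C=36 B=20 F=13 H=10
Assign: D→slot 1, A→slot 5, I skipped, E skipped, G skipped, C→slot 4, B→slot 3, F→slot 2, H skipped.
Slots: [1:D] [2:F] [3:B] [4:C] [5:A]
5 of 9 scheduled.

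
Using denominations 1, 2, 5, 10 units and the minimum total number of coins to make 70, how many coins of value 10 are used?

70 − 7×10→0
Count of 10: 7

7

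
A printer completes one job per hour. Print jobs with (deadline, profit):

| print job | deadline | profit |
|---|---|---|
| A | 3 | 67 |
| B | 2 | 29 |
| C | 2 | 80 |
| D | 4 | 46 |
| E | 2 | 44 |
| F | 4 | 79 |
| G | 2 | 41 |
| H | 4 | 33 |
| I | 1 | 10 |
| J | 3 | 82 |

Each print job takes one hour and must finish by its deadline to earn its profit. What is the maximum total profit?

308

Take jobs in profit order; each goes to the latest open slot no later than its deadline.
Profit order: J=82 C=80 F=79 A=67 D=46 E=44 G=41 H=33 B=29 I=10
Assign: J→slot 3, C→slot 2, F→slot 4, A→slot 1, D skipped, E skipped, G skipped, H skipped, B skipped, I skipped.
Slots: [1:A] [2:C] [3:J] [4:F]
Profit = 67 + 80 + 82 + 79 = 308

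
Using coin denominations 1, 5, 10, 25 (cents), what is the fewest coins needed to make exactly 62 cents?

62 − 2×25→12 − 1×10→2 − 2×1→0
Total coins = 2 + 1 + 2 = 5

5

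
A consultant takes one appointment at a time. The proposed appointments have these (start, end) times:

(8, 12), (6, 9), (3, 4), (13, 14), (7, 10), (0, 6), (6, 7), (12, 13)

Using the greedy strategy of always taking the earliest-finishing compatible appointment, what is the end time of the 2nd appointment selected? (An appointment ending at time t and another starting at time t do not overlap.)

Sorted by end: (3,4)  (0,6)  (6,7)  (6,9)  (7,10)  (8,12)  (12,13)  (13,14)
take (3,4); take (6,7); take (7,10); skip (8,12); take (12,13); take (13,14).
Selected: (3,4) (6,7) (7,10) (12,13) (13,14)

7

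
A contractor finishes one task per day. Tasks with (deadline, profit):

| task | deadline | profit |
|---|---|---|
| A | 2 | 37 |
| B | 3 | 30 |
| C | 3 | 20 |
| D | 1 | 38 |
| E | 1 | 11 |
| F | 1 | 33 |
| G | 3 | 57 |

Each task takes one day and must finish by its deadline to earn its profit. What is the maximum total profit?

132

By profit: G(d3,57), D(d1,38), A(d2,37), F(d1,33), B(d3,30), C(d3,20), E(d1,11)
G→slot 3; D→slot 1; A→slot 2; F skipped; B skipped; C skipped; E skipped.
Profit = 38 + 37 + 57 = 132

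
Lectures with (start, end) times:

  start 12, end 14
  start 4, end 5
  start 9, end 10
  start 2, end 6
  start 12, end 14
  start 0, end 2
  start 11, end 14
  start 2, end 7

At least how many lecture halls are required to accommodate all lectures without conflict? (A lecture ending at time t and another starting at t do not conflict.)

3

Events (time:±→running): 0:+→1 2:-→0 2:+→1 2:+→2 4:+→3 … peak 3.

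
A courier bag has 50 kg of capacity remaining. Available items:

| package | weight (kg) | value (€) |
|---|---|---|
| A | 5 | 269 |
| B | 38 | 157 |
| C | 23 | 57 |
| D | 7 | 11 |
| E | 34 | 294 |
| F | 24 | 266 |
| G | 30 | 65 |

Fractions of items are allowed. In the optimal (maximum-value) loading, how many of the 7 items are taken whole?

2

Order: A (269/5=53.80) > F (266/24=11.08) > E (294/34=8.65) > B (157/38=4.13) > C (57/23=2.48) > G (65/30=2.17) > D (11/7=1.57)
Fill: take A (5 @ 269) → take F (24 @ 266) → take 21/34 of E → 181.59; 50/50 used.
2 item(s) taken whole; one partial (take 21/34 of E).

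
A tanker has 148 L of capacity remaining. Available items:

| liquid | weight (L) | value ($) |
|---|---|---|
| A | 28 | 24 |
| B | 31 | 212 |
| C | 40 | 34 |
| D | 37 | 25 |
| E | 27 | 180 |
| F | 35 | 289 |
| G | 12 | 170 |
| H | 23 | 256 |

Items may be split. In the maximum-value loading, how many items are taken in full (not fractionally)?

Greedy by value/weight ratio, highest first.
Order: G (170/12=14.17) > H (256/23=11.13) > F (289/35=8.26) > B (212/31=6.84) > E (180/27=6.67) > A (24/28=0.86) > C (34/40=0.85) > D (25/37=0.68)
Fill: take G (12 @ 170) → take H (23 @ 256) → take F (35 @ 289) → take B (31 @ 212) → take E (27 @ 180) → take 20/28 of A → 17.14; 148/148 used.
5 item(s) taken whole; one partial (take 20/28 of A).

5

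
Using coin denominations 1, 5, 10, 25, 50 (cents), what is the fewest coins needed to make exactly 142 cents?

142 − 2×50→42 − 1×25→17 − 1×10→7 − 1×5→2 − 2×1→0
Total coins = 2 + 1 + 1 + 1 + 2 = 7

7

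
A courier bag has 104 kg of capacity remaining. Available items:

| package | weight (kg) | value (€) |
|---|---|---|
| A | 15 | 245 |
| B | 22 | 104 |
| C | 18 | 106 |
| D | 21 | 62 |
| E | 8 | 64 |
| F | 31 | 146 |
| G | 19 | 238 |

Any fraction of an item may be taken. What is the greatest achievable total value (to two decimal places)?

860.61

Sort by value per unit weight and fill in that order.
Order: A (245/15=16.33) > G (238/19=12.53) > E (64/8=8.00) > C (106/18=5.89) > B (104/22=4.73) > F (146/31=4.71) > D (62/21=2.95)
Fill: take A (15 @ 245) → take G (19 @ 238) → take E (8 @ 64) → take C (18 @ 106) → take B (22 @ 104) → take 22/31 of F → 103.61; 104/104 used.
Total value = 860.61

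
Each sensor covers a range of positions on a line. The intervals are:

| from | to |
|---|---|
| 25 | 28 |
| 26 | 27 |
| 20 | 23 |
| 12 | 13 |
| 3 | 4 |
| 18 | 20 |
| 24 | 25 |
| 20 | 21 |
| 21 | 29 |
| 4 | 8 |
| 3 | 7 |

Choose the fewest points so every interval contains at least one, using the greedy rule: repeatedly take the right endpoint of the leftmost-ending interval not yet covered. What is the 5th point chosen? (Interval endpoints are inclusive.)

27

Process intervals by earliest right end; each time one isn't hit yet, stab at its right endpoint.
Sorted: [3,4] [3,7] [4,8] [12,13] [18,20] [20,21] [20,23] [24,25] [26,27] [25,28] [21,29]
{[3,4],[3,7],[4,8]} hit by 4; {[12,13]} hit by 13; {[18,20],[20,21],[20,23]} hit by 20; {[24,25]} hit by 25; {[26,27],[25,28],[21,29]} hit by 27.
Points: 4, 13, 20, 25, 27 (5 total).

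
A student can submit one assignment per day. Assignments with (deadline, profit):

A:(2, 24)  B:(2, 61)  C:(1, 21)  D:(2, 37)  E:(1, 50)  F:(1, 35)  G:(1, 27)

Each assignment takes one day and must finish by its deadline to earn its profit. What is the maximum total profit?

Take jobs in profit order; each goes to the latest open slot no later than its deadline.
Profit order: B=61 E=50 D=37 F=35 G=27 A=24 C=21
Assign: B→slot 2, E→slot 1, D skipped, F skipped, G skipped, A skipped, C skipped.
Slots: [1:E] [2:B]
Profit = 50 + 61 = 111

111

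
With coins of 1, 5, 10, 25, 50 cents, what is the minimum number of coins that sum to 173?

173 = 3×50 + 2×10 + 3×1
Total coins = 3 + 2 + 3 = 8

8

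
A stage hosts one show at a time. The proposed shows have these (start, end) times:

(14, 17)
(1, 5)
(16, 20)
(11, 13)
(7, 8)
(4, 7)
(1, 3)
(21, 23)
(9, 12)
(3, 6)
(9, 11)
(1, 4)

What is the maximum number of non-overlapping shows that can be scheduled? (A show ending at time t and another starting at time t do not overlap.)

Sorted by end: (1,3)  (1,4)  (1,5)  (3,6)  (4,7)  (7,8)  (9,11)  (9,12)  (11,13)  (14,17)  (16,20)  (21,23)
take (1,3); skip (1,5); take (3,6); skip (4,7); take (7,8); take (9,11); take (11,13); take (14,17); take (21,23).
Selected 7 shows.

7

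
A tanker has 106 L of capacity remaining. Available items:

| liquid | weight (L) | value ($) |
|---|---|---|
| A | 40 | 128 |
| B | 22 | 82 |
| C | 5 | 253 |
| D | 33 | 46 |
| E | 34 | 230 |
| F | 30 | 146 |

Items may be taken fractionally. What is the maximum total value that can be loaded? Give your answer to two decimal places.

Sort by value per unit weight and fill in that order.
Ratios (sorted): C 50.60, E 6.76, F 4.87, B 3.73, A 3.20, D 1.39
take C (5 @ 253); take E (34 @ 230); take F (30 @ 146); take B (22 @ 82); take 15/40 of A → 48.00. Capacity used 106/106.
Total value = 759.00

759.00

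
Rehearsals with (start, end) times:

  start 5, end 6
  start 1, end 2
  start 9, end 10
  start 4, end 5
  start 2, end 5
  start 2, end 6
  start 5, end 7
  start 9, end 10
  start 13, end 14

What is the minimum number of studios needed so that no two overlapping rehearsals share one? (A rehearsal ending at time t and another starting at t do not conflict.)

Count concurrent intervals with a sweep; the peak is the room count.
starts: [1, 2, 2, 4, 5, 5, 9, 9, 13]
ends:   [2, 5, 5, 6, 6, 7, 10, 10, 14]
s1→1 e2→0 s2→1 s2→2 s4→3  — peak 3.

3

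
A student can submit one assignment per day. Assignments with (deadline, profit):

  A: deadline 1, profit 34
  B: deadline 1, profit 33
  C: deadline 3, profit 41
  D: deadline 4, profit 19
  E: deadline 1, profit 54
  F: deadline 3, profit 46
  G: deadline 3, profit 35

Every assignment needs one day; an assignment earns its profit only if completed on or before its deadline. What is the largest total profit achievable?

160

Take jobs in profit order; each goes to the latest open slot no later than its deadline.
By profit: E(d1,54), F(d3,46), C(d3,41), G(d3,35), A(d1,34), B(d1,33), D(d4,19)
E→slot 1; F→slot 3; C→slot 2; G skipped; A skipped; B skipped; D→slot 4.
Profit = 54 + 41 + 46 + 19 = 160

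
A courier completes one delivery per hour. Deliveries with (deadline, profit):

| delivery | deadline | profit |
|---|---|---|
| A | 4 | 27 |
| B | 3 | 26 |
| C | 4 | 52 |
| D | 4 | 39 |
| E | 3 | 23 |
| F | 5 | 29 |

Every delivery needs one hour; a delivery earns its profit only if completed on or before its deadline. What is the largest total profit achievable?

Profit order: C=52 D=39 F=29 A=27 B=26 E=23
Assign: C→slot 4, D→slot 3, F→slot 5, A→slot 2, B→slot 1, E skipped.
Slots: [1:B] [2:A] [3:D] [4:C] [5:F]
Profit = 26 + 27 + 39 + 52 + 29 = 173

173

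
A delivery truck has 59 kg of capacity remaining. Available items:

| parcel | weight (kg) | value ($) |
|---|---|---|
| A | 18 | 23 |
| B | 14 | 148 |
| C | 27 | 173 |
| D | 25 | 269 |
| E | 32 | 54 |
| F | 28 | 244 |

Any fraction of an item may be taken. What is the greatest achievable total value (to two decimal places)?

591.29

Greedy by value/weight ratio, highest first.
Order: D (269/25=10.76) > B (148/14=10.57) > F (244/28=8.71) > C (173/27=6.41) > E (54/32=1.69) > A (23/18=1.28)
Fill: take D (25 @ 269) → take B (14 @ 148) → take 20/28 of F → 174.29; 59/59 used.
Total value = 591.29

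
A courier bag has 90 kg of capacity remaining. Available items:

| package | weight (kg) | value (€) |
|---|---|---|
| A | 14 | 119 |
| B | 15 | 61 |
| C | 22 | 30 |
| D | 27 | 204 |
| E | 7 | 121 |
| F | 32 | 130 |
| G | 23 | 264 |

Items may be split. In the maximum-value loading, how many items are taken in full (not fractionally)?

5

Order: E (121/7=17.29) > G (264/23=11.48) > A (119/14=8.50) > D (204/27=7.56) > B (61/15=4.07) > F (130/32=4.06) > C (30/22=1.36)
Fill: take E (7 @ 121) → take G (23 @ 264) → take A (14 @ 119) → take D (27 @ 204) → take B (15 @ 61) → take 4/32 of F → 16.25; 90/90 used.
5 item(s) taken whole; one partial (take 4/32 of F).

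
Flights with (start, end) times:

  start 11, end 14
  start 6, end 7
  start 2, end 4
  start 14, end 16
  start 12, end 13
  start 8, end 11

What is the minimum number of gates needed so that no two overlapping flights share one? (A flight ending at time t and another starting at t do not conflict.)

Count concurrent intervals with a sweep; the peak is the room count.
starts: [2, 6, 8, 11, 12, 14]
ends:   [4, 7, 11, 13, 14, 16]
s2→1 e4→0 s6→1 e7→0 s8→1 e11→0 s11→1 s12→2  — peak 2.

2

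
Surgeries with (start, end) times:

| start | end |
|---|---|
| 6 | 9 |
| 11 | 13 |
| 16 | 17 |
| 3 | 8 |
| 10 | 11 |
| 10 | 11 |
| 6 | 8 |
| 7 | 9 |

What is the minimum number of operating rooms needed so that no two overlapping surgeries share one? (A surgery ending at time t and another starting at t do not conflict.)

4

The answer is the maximum number of intervals overlapping at any instant.
starts: [3, 6, 6, 7, 10, 10, 11, 16]
ends:   [8, 8, 9, 9, 11, 11, 13, 17]
s3→1 s6→2 s6→3 s7→4  — peak 4.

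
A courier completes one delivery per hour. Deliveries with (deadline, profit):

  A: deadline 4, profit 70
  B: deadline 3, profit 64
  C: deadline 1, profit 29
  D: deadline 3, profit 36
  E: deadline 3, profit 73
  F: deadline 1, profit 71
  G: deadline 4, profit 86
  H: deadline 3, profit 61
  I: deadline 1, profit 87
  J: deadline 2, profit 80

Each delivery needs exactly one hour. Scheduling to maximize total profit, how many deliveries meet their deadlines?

By profit: I(d1,87), G(d4,86), J(d2,80), E(d3,73), F(d1,71), A(d4,70), B(d3,64), H(d3,61), D(d3,36), C(d1,29)
I→slot 1; G→slot 4; J→slot 2; E→slot 3; F skipped; A skipped; B skipped; H skipped; D skipped; C skipped.
4 of 10 scheduled.

4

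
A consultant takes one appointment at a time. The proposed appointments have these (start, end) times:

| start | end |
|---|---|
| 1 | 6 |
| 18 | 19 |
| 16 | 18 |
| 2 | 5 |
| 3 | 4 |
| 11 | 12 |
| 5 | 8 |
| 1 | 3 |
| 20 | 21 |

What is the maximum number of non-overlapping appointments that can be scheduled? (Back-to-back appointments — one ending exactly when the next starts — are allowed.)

Sort by end time and greedily take each interval whose start is ≥ the last chosen end.
Sorted by end: (1,3)  (3,4)  (2,5)  (1,6)  (5,8)  (11,12)  (16,18)  (18,19)  (20,21)
take (1,3); take (3,4); skip (2,5); take (5,8); take (11,12); take (16,18); take (18,19); take (20,21).
Selected 7 appointments.

7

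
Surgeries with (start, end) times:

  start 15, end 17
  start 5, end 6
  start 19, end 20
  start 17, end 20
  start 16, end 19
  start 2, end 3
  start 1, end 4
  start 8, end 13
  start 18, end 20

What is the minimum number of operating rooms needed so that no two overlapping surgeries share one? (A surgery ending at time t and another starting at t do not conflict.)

The answer is the maximum number of intervals overlapping at any instant.
starts: [1, 2, 5, 8, 15, 16, 17, 18, 19]
ends:   [3, 4, 6, 13, 17, 19, 20, 20, 20]
s1→1 s2→2 e3→1 e4→0 s5→1 e6→0 s8→1 e13→0 s15→1 s16→2 e17→1 s17→2 s18→3  — peak 3.

3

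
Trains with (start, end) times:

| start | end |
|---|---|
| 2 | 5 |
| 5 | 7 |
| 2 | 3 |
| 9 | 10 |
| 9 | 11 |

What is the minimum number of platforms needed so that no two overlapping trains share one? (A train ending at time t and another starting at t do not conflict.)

Events (time:±→running): 2:+→1 2:+→2 … peak 2.

2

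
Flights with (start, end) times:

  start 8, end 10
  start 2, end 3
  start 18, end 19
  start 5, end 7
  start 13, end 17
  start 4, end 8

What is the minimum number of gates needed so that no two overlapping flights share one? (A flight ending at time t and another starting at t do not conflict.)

The answer is the maximum number of intervals overlapping at any instant.
starts: [2, 4, 5, 8, 13, 18]
ends:   [3, 7, 8, 10, 17, 19]
s2→1 e3→0 s4→1 s5→2  — peak 2.

2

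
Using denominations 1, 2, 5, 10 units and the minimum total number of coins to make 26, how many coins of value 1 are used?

1

26 = 2×10 + 1×5 + 1×1
Count of 1: 1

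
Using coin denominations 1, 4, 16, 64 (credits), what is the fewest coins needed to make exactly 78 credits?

6

Greedy: take as many of the largest coin as possible, then repeat with the remainder.
78 = 1×64 + 3×4 + 2×1
Total coins = 1 + 3 + 2 = 6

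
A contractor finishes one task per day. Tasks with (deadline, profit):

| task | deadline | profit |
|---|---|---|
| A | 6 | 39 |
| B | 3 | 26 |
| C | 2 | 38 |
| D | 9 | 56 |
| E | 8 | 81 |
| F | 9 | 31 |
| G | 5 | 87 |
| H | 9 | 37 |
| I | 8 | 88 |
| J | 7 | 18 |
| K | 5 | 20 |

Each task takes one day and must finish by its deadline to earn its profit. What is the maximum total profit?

Profit order: I=88 G=87 E=81 D=56 A=39 C=38 H=37 F=31 B=26 K=20 J=18
Assign: I→slot 8, G→slot 5, E→slot 7, D→slot 9, A→slot 6, C→slot 2, H→slot 4, F→slot 3, B→slot 1, K skipped, J skipped.
Slots: [1:B] [2:C] [3:F] [4:H] [5:G] [6:A] [7:E] [8:I] [9:D]
Profit = 26 + 38 + 31 + 37 + 87 + 39 + 81 + 88 + 56 = 483

483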